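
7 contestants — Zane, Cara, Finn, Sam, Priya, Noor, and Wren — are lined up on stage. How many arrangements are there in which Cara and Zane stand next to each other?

1440

Treat {Cara, Zane} as a single unit. There are 6 units to order, and the pair itself can be ordered 2 ways.
So the count is 2·(6)! = 1440.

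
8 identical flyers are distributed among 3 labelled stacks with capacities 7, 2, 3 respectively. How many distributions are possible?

By stars and bars, unrestricted non-negative solutions to x_1+…+x_3 = 8 number C(8+2,2) = 45.
Subtract solutions that violate a single cap (substitute x_i' = x_i − (cap_i+1)): x_1 ≥ 8 gives C(2,2) = 1; x_2 ≥ 3 gives C(7,2) = 21; x_3 ≥ 4 gives C(6,2) = 15. Together 37.
Add back pairs where two caps are both exceeded: 0 + 0 + 3 = 3.
By inclusion–exclusion the count is 45 − 37 + 3 = 11.

11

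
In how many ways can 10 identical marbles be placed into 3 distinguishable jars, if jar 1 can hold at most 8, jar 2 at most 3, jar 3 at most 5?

Ignoring the caps, the number of non-negative solutions to x_1+…+x_3 = 10 is C(12,2) = 66.
Subtract solutions that violate a single cap (substitute x_i' = x_i − (cap_i+1)): x_1 ≥ 9 gives C(3,2) = 3; x_2 ≥ 4 gives C(8,2) = 28; x_3 ≥ 6 gives C(6,2) = 15. Together 46.
Add back pairs where two caps are both exceeded: 0 + 0 + 1 = 1.
By inclusion–exclusion the count is 66 − 46 + 1 = 21.

21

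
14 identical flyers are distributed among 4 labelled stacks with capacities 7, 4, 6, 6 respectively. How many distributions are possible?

Without the upper bounds there are C(17,3) = 680 ways to split 14 among 4 stacks.
Subtract solutions that violate a single cap (substitute x_i' = x_i − (cap_i+1)): x_1 ≥ 8 gives C(9,3) = 84; x_2 ≥ 5 gives C(12,3) = 220; x_3 ≥ 7 gives C(10,3) = 120; x_4 ≥ 7 gives C(10,3) = 120. Together 544.
Add back pairs where two caps are both exceeded: 4 + 0 + 0 + 10 + 10 + 1 = 25.
By inclusion–exclusion the count is 680 − 544 + 25 = 161.

161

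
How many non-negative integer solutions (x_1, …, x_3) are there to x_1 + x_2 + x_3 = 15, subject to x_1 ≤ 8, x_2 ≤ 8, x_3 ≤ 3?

14

Without the upper bounds there are C(17,2) = 136 ways to split 15 among 3 variables.
Subtract solutions that violate a single cap (substitute x_i' = x_i − (cap_i+1)): x_1 ≥ 9 gives C(8,2) = 28; x_2 ≥ 9 gives C(8,2) = 28; x_3 ≥ 4 gives C(13,2) = 78. Together 134.
Add back pairs where two caps are both exceeded: 0 + 6 + 6 = 12.
By inclusion–exclusion the count is 136 − 134 + 12 = 14.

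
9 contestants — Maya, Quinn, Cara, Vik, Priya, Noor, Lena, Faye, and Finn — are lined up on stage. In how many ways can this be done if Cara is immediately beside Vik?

Glue Cara and Vik into one block (2 internal orders), leaving 8 units to arrange in a row.
That gives 2 × 8! = 2 × 40320 = 80640.

80640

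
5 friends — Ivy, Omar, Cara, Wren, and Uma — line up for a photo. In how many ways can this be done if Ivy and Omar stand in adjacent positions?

48

Glue Ivy and Omar into one block (2 internal orders), leaving 4 units to arrange in a row.
That gives 2 × 4! = 2 × 24 = 48.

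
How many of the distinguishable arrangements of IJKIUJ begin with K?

30

Fix K in the first position and arrange the remaining 5 letters.
Those 5 letters have I appearing twice and J appearing twice, giving (5)!/(2!·2!) = 30.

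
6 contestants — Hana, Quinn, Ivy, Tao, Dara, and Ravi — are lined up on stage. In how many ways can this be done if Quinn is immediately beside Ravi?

Glue Quinn and Ravi into one block (2 internal orders), leaving 5 units to arrange in a row.
So the count is 2·(5)! = 240.

240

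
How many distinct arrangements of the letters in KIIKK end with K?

6

With the last slot taken by K, it remains to arrange the other 4 letters (IIKK).
Those 4 letters have I appearing twice and K appearing twice, giving (4)!/(2!·2!) = 6.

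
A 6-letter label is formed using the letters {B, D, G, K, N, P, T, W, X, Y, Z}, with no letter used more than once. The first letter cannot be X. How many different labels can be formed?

302400

The first letter has 11−1 = 10 choices (anything except X).
The remaining 5 letters are filled from the other 10 symbols without repetition: 10 × 9 × 8 × 7 × 6 = 30240.
Total: 10 × 30240 = 302400.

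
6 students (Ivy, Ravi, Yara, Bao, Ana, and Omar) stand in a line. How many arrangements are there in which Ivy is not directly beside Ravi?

480

There are 6! = 720 arrangements in all. If Ivy and Ravi are adjacent, merging them into one block gives 2·(5)! = 240 arrangements.
So 720 − 240 = 480 arrangements keep them apart.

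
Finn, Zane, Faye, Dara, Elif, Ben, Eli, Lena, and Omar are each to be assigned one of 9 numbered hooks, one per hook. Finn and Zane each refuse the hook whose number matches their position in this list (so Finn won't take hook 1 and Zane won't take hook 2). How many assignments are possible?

287280

Let Aᵢ (for i ∈ {1, 2}) be the placements that put person i in their forbidden hook. Any j of these fix j positions, leaving (9−j)! ways to fill the rest, and there are C(2,j) ways to pick which j.
By inclusion–exclusion, the number of valid placements is Σ_{j=0}^{2} (−1)^j C(2,j)·(9−j)!.
Computing: 362880 − 80640 + 5040 = 287280.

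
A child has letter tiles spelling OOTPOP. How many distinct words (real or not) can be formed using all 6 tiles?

OOTPOP has 6 letters with O appearing 3 times and P appearing twice.
So there are 6! / (3!·2!) = 60 distinguishable arrangements.

60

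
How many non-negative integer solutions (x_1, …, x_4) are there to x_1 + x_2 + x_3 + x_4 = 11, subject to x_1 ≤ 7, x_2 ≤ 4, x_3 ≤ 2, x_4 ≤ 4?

Without the upper bounds there are C(14,3) = 364 ways to split 11 among 4 variables.
Subtract solutions that violate a single cap (substitute x_i' = x_i − (cap_i+1)): x_1 ≥ 8 gives C(6,3) = 20; x_2 ≥ 5 gives C(9,3) = 84; x_3 ≥ 3 gives C(11,3) = 165; x_4 ≥ 5 gives C(9,3) = 84. Together 353.
Add back pairs where two caps are both exceeded: 0 + 1 + 0 + 20 + 4 + 20 = 45.
By inclusion–exclusion the count is 364 − 353 + 45 = 56.

56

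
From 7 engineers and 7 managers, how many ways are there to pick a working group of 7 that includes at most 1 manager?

Split by how many managers are chosen (0 through 1).
Sum: C(7,0)·C(7,7) + C(7,1)·C(7,6) = 1 + 49 = 50.

50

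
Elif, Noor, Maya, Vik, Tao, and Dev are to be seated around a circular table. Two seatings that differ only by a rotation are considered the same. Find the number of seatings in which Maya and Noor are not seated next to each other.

72

All circular seatings of 6 people number (5)! = 120.
Seatings with Maya beside Noor: treat them as a block with 2 internal orders, giving 2 × (4)! = 48.
Subtracting, 120 − 48 = 72.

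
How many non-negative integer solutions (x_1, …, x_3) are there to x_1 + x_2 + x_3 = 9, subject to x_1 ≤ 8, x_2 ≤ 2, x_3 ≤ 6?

20

Ignoring the caps, the number of non-negative solutions to x_1+…+x_3 = 9 is C(11,2) = 55.
Subtract solutions that violate a single cap (substitute x_i' = x_i − (cap_i+1)): x_1 ≥ 9 gives C(2,2) = 1; x_2 ≥ 3 gives C(8,2) = 28; x_3 ≥ 7 gives C(4,2) = 6. Together 35.
No two caps can be exceeded simultaneously, so the pair terms are all 0.
By inclusion–exclusion the count is 55 − 35 + 0 = 20.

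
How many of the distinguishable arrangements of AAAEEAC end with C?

15

Fix C in the last position and arrange the remaining 6 letters.
Those 6 letters have A appearing 4 times and E appearing twice, giving (6)!/(4!·2!) = 15.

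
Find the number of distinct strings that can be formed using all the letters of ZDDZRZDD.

280

Letter multiplicities in ZDDZRZDD: D×4, R×1, Z×3.
So there are 8! / (4!·3!) = 280 distinguishable arrangements.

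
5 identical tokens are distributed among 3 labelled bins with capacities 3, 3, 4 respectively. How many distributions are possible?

14

Ignoring the caps, the number of non-negative solutions to x_1+…+x_3 = 5 is C(7,2) = 21.
Subtract solutions that violate a single cap (substitute x_i' = x_i − (cap_i+1)): x_1 ≥ 4 gives C(3,2) = 3; x_2 ≥ 4 gives C(3,2) = 3; x_3 ≥ 5 gives C(2,2) = 1. Together 7.
No two caps can be exceeded simultaneously, so the pair terms are all 0.
By inclusion–exclusion the count is 21 − 7 + 0 = 14.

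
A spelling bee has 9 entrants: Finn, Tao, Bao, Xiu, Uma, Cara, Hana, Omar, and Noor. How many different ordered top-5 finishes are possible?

15120

There are 9 choices for 1st place, 8 for 2nd, and so on down to 5 for position 5.
That gives 9 × 8 × 7 × 6 × 5 = 15120.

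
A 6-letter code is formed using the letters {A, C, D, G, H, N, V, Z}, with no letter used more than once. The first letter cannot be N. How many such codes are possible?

17640

The first letter has 8−1 = 7 choices (anything except N).
The remaining 5 letters are filled from the other 7 symbols without repetition: 7 × 6 × 5 × 4 × 3 = 2520.
Total: 7 × 2520 = 17640.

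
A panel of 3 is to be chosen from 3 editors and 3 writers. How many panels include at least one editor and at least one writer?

Unrestricted: C(6,3) = 20 ways to pick any 3 of the 6.
Selections missing a whole group: no editors → C(3,3) = 1; no writers → C(3,3) = 1.
Both groups omitted at once is impossible, so 20 − 2 = 18.

18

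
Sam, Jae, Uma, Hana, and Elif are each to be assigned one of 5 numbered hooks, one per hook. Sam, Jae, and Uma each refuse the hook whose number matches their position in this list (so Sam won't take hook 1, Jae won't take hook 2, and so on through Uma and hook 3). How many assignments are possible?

Let Aᵢ (for i ∈ {1, 2, 3}) be the placements that put person i in their forbidden hook. Any j of these fix j positions, leaving (5−j)! ways to fill the rest, and there are C(3,j) ways to pick which j.
By inclusion–exclusion, the number of valid placements is Σ_{j=0}^{3} (−1)^j C(3,j)·(5−j)!.
Computing: 120 − 72 + 18 − 2 = 64.

64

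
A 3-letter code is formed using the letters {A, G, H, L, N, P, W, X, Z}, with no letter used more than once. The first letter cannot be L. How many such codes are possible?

The first letter has 9−1 = 8 choices (anything except L).
The remaining 2 letters are filled from the other 8 symbols without repetition: 8 × 7 = 56.
Total: 8 × 56 = 448.

448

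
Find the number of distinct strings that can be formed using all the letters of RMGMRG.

The 6 letters of RMGMRG have repeats: G appearing twice, M appearing twice, and R appearing twice.
The number of distinct arrangements is 6!/(2!·2!·2!) = 720/8 = 90.

90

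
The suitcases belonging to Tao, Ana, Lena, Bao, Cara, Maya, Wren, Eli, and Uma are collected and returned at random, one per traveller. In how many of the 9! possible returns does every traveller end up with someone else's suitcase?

133496

This is the derangement count D_9: permutations of 9 items with no fixed point.
By inclusion–exclusion this is Σ_{j=0}^{9} (−1)^j C(9,j)·(9−j)!.
Computing: 362880 − 362880 + 181440 − 60480 + 15120 − 3024 + 504 − 72 + 9 − 1 = 133496.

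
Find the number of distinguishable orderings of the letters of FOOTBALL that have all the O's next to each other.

Treat the 2 copies of O as a single block. The multiset to arrange is then {OO, A, B, F, L, L, T}, 7 items in all.
That gives (7)!/(2!) = 2520 arrangements.

2520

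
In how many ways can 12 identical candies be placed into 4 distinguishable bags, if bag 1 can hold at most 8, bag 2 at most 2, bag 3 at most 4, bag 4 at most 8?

Without the upper bounds there are C(15,3) = 455 ways to split 12 among 4 bags.
Subtract solutions that violate a single cap (substitute x_i' = x_i − (cap_i+1)): x_1 ≥ 9 gives C(6,3) = 20; x_2 ≥ 3 gives C(12,3) = 220; x_3 ≥ 5 gives C(10,3) = 120; x_4 ≥ 9 gives C(6,3) = 20. Together 380.
Add back pairs where two caps are both exceeded: 1 + 0 + 0 + 35 + 1 + 0 = 37.
By inclusion–exclusion the count is 455 − 380 + 37 = 112.

112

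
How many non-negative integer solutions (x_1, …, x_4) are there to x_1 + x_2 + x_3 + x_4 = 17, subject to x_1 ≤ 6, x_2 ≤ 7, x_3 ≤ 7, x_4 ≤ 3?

74

Ignoring the caps, the number of non-negative solutions to x_1+…+x_4 = 17 is C(20,3) = 1140.
Subtract solutions that violate a single cap (substitute x_i' = x_i − (cap_i+1)): x_1 ≥ 7 gives C(13,3) = 286; x_2 ≥ 8 gives C(12,3) = 220; x_3 ≥ 8 gives C(12,3) = 220; x_4 ≥ 4 gives C(16,3) = 560. Together 1286.
Add back pairs where two caps are both exceeded: 10 + 10 + 84 + 4 + 56 + 56 = 220.
By inclusion–exclusion the count is 1140 − 1286 + 220 = 74.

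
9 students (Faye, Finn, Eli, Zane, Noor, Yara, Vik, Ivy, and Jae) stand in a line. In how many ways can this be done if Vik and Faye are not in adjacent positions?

There are 9! = 362880 arrangements in all. If Vik and Faye are adjacent, merging them into one block gives 2·(8)! = 80640 arrangements.
So 362880 − 80640 = 282240 arrangements keep them apart.

282240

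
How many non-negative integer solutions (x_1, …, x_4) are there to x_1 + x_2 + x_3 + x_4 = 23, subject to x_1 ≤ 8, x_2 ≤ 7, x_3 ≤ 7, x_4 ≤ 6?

56

Ignoring the caps, the number of non-negative solutions to x_1+…+x_4 = 23 is C(26,3) = 2600.
Subtract solutions that violate a single cap (substitute x_i' = x_i − (cap_i+1)): x_1 ≥ 9 gives C(17,3) = 680; x_2 ≥ 8 gives C(18,3) = 816; x_3 ≥ 8 gives C(18,3) = 816; x_4 ≥ 7 gives C(19,3) = 969. Together 3281.
Add back pairs where two caps are both exceeded: 84 + 84 + 120 + 120 + 165 + 165 = 738.
Subtract triples: 0 + 0 + 0 + 1 = 1.
By inclusion–exclusion the count is 2600 − 3281 + 738 − 1 = 56.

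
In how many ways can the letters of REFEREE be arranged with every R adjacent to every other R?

30

Treat the 2 copies of R as a single block. The multiset to arrange is then {RR, E, E, E, E, F}, 6 items in all.
That gives (6)!/(4!) = 30 arrangements.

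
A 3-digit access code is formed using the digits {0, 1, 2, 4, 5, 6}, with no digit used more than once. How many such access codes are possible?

With no repetition, fill the 3 digits in order: 6 choices, then 5, down to 4.
6 × 5 × 4 = 120.

120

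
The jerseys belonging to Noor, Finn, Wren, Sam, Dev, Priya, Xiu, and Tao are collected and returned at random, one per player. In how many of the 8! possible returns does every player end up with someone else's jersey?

Let Aᵢ be the assignments in which player i gets their old jersey. We want the size of the complement of A₁∪…∪A_8.
By inclusion–exclusion this is Σ_{j=0}^{8} (−1)^j C(8,j)·(8−j)!.
Computing: 40320 − 40320 + 20160 − 6720 + 1680 − 336 + 56 − 8 + 1 = 14833.

14833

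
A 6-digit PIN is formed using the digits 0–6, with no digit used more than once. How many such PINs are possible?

5040

This is a permutation of 6 out of 7: P(7,6) = 7!/1!.
7 × 6 × 5 × 4 × 3 × 2 = 5040.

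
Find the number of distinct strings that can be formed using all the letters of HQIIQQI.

140

Letter multiplicities in HQIIQQI: H×1, I×3, Q×3.
Dividing 7! = 5040 by 3!·3! = 36 for the repeated letters gives 140.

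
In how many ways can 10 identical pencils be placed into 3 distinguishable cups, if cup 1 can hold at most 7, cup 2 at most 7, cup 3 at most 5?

Without the upper bounds there are C(12,2) = 66 ways to split 10 among 3 cups.
Subtract solutions that violate a single cap (substitute x_i' = x_i − (cap_i+1)): x_1 ≥ 8 gives C(4,2) = 6; x_2 ≥ 8 gives C(4,2) = 6; x_3 ≥ 6 gives C(6,2) = 15. Together 27.
No two caps can be exceeded simultaneously, so the pair terms are all 0.
By inclusion–exclusion the count is 66 − 27 + 0 = 39.

39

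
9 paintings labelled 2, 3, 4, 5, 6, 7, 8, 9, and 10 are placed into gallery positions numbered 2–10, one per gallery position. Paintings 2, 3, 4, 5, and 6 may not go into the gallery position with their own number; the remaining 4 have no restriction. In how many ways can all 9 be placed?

205056

Let Aᵢ (for 2 ≤ i ≤ 6) be the placements that put painting i in its forbidden gallery position. Any j of these fix j positions, leaving (9−j)! ways to fill the rest, and there are C(5,j) ways to pick which j.
By inclusion–exclusion, the number of valid placements is Σ_{j=0}^{5} (−1)^j C(5,j)·(9−j)!.
Computing: 362880 − 201600 + 50400 − 7200 + 600 − 24 = 205056.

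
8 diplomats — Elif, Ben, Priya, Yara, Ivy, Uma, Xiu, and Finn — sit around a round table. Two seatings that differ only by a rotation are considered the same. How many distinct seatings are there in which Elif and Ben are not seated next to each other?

3600

All circular seatings of 8 people number (7)! = 5040.
Those with Elif next to Ben: fuse the pair into one unit and seat 7 units around a circle — 2·(6)! = 1440.
Subtracting, 5040 − 1440 = 3600.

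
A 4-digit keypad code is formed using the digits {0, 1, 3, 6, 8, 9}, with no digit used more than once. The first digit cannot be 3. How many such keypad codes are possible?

300

The first digit has 6−1 = 5 choices (anything except 3).
The remaining 3 digits are filled from the other 5 symbols without repetition: 5 × 4 × 3 = 60.
Total: 5 × 60 = 300.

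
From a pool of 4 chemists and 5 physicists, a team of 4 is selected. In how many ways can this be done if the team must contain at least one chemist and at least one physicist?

Total 4-person selections from all 9: C(9,4) = 126.
Subtract selections that omit an entire group: no chemists → C(5,4) = 5; no physicists → C(4,4) = 1.
Both groups omitted at once is impossible, so 126 − 6 = 120.

120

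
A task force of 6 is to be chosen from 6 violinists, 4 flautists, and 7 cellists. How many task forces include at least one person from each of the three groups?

With no constraint there are C(17,6) = 12376 possible selections.
Subtract selections that omit an entire group: no violinists → C(11,6) = 462; no flautists → C(13,6) = 1716; no cellists → C(10,6) = 210.
Add back selections omitting two groups (i.e. drawn from a single group): C(6,6) + C(4,6) + C(7,6) = 8.
By inclusion–exclusion: 12376 − 2388 + 8 = 9996.

9996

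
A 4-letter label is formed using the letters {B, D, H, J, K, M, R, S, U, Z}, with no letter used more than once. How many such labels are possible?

This is a permutation of 4 out of 10: P(10,4) = 10!/6!.
10 × 9 × 8 × 7 = 5040.

5040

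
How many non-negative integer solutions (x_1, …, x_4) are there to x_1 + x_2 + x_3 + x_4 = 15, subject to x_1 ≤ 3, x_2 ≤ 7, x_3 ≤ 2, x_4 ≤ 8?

42

Without the upper bounds there are C(18,3) = 816 ways to split 15 among 4 variables.
Subtract solutions that violate a single cap (substitute x_i' = x_i − (cap_i+1)): x_1 ≥ 4 gives C(14,3) = 364; x_2 ≥ 8 gives C(10,3) = 120; x_3 ≥ 3 gives C(15,3) = 455; x_4 ≥ 9 gives C(9,3) = 84. Together 1023.
Add back pairs where two caps are both exceeded: 20 + 165 + 10 + 35 + 0 + 20 = 250.
Subtract triples: 1 + 0 + 0 + 0 = 1.
By inclusion–exclusion the count is 816 − 1023 + 250 − 1 = 42.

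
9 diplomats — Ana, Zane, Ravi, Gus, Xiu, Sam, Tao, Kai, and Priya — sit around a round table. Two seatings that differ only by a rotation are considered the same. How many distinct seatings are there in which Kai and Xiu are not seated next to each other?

Without the restriction there are (8)! = 40320 seatings.
Those with Kai next to Xiu: fuse the pair into one unit and seat 8 units around a circle — 2·(7)! = 10080.
Subtracting, 40320 − 10080 = 30240.

30240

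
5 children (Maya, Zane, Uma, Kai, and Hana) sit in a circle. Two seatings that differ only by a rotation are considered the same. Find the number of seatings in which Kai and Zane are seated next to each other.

Treat {Kai, Zane} as one unit (2 internal orders) and seat the resulting 4 units around the table: (3)! circular arrangements.
So 2 × (3)! = 2 × 6 = 12.

12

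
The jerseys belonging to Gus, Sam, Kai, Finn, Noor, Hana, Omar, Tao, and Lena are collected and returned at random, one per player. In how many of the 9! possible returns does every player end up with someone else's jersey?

Let Aᵢ be the assignments in which player i gets their old jersey. We want the size of the complement of A₁∪…∪A_9.
By inclusion–exclusion this is Σ_{j=0}^{9} (−1)^j C(9,j)·(9−j)!.
Computing: 362880 − 362880 + 181440 − 60480 + 15120 − 3024 + 504 − 72 + 9 − 1 = 133496.

133496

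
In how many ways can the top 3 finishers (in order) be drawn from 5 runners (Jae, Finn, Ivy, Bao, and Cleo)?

There are 5 choices for 1st place, 4 for 2nd, and 3 for 3rd.
That gives 5 × 4 × 3 = 60.

60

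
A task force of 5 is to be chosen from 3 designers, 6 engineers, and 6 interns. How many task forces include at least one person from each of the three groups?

Total 5-person selections from all 15: C(15,5) = 3003.
Subtract selections that omit an entire group: no designers → C(12,5) = 792; no engineers → C(9,5) = 126; no interns → C(9,5) = 126.
Add back selections omitting two groups (i.e. drawn from a single group): C(3,5) + C(6,5) + C(6,5) = 12.
By inclusion–exclusion: 3003 − 1044 + 12 = 1971.

1971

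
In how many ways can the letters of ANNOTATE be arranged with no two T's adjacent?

3780

There are 8!/(2!·2!·2!) = 5040 arrangements of ANNOTATE in total.
If the two T's are adjacent, glue them into one block, leaving 7 items to arrange: (7)!/(2!·2!) = 1260 ways.
Subtracting, 5040 − 1260 = 3780 arrangements keep the T's apart.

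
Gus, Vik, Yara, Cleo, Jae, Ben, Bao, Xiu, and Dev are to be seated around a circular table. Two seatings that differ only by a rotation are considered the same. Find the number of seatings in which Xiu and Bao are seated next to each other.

10080

Treat {Xiu, Bao} as one unit (2 internal orders) and seat the resulting 8 units around the table: (7)! circular arrangements.
So 2 × (7)! = 2 × 5040 = 10080.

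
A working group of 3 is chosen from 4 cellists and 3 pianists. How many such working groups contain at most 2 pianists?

Split by how many pianists are chosen (0 through 2).
Sum: C(3,0)·C(4,3) + C(3,1)·C(4,2) + C(3,2)·C(4,1) = 4 + 18 + 12 = 34.

34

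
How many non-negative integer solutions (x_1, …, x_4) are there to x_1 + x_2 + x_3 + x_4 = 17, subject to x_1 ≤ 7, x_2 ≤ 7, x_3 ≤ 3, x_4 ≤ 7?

100

Without the upper bounds there are C(20,3) = 1140 ways to split 17 among 4 variables.
Subtract solutions that violate a single cap (substitute x_i' = x_i − (cap_i+1)): x_1 ≥ 8 gives C(12,3) = 220; x_2 ≥ 8 gives C(12,3) = 220; x_3 ≥ 4 gives C(16,3) = 560; x_4 ≥ 8 gives C(12,3) = 220. Together 1220.
Add back pairs where two caps are both exceeded: 4 + 56 + 4 + 56 + 4 + 56 = 180.
By inclusion–exclusion the count is 1140 − 1220 + 180 = 100.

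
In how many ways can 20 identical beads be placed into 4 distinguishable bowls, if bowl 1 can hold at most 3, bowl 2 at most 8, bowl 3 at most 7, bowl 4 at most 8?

Without the upper bounds there are C(23,3) = 1771 ways to split 20 among 4 bowls.
Subtract solutions that violate a single cap (substitute x_i' = x_i − (cap_i+1)): x_1 ≥ 4 gives C(19,3) = 969; x_2 ≥ 9 gives C(14,3) = 364; x_3 ≥ 8 gives C(15,3) = 455; x_4 ≥ 9 gives C(14,3) = 364. Together 2152.
Add back pairs where two caps are both exceeded: 120 + 165 + 120 + 20 + 10 + 20 = 455.
By inclusion–exclusion the count is 1771 − 2152 + 455 = 74.

74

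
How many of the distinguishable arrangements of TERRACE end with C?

180

Fix C in the last position and arrange the remaining 6 letters.
Those 6 letters have E appearing twice and R appearing twice, giving (6)!/(2!·2!) = 180.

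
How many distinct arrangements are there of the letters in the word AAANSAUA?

AAANSAUA has 8 letters with A appearing 5 times.
The number of distinct arrangements is 8!/(5!) = 40320/120 = 336.

336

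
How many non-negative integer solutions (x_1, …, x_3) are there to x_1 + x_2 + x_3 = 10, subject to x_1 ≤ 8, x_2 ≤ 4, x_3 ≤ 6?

Without the upper bounds there are C(12,2) = 66 ways to split 10 among 3 variables.
Subtract solutions that violate a single cap (substitute x_i' = x_i − (cap_i+1)): x_1 ≥ 9 gives C(3,2) = 3; x_2 ≥ 5 gives C(7,2) = 21; x_3 ≥ 7 gives C(5,2) = 10. Together 34.
No two caps can be exceeded simultaneously, so the pair terms are all 0.
By inclusion–exclusion the count is 66 − 34 + 0 = 32.

32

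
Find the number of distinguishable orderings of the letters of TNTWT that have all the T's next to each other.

6

Treat the 3 copies of T as a single block. The multiset to arrange is then {TTT, N, W}, 3 items in all.
All 3 items are distinct, so there are (3)! = 6 arrangements.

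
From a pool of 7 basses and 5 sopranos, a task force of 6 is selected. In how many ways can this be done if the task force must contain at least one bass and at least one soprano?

Total 6-person selections from all 12: C(12,6) = 924.
Subtract selections that omit an entire group: no basses → C(5,6) = 0; no sopranos → C(7,6) = 7.
Both groups omitted at once is impossible, so 924 − 7 = 917.

917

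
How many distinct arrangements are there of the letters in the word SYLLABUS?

10080

Letter multiplicities in SYLLABUS: A×1, B×1, L×2, S×2, U×1, Y×1.
So there are 8! / (2!·2!) = 10080 distinguishable arrangements.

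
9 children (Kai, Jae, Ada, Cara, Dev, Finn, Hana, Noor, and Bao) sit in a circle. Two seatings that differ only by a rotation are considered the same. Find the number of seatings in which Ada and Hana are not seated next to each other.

Without the restriction there are (8)! = 40320 seatings.
Those with Ada next to Hana: fuse the pair into one unit and seat 8 units around a circle — 2·(7)! = 10080.
Subtracting, 40320 − 10080 = 30240.

30240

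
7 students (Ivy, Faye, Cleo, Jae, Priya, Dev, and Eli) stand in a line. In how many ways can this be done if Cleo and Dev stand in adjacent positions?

1440

Treat {Cleo, Dev} as a single unit. There are 6 units to order, and the pair itself can be ordered 2 ways.
That gives 2 × 6! = 2 × 720 = 1440.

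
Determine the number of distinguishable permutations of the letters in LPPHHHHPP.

The 9 letters of LPPHHHHPP have repeats: H appearing 4 times and P appearing 4 times.
So there are 9! / (4!·4!) = 630 distinguishable arrangements.

630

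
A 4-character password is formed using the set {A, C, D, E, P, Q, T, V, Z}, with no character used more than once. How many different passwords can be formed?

With no repetition, fill the 4 characters in order: 9 choices, then 8, down to 6.
That product is 9 × 8 × 7 × 6 = 3024.

3024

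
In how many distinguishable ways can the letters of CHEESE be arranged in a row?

Letter multiplicities in CHEESE: C×1, E×3, H×1, S×1.
So there are 6! / (3!) = 120 distinguishable arrangements.

120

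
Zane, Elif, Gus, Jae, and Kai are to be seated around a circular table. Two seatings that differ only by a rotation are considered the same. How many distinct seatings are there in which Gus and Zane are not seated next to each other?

12

All circular seatings of 5 people number (4)! = 24.
Those with Gus next to Zane: fuse the pair into one unit and seat 4 units around a circle — 2·(3)! = 12.
Subtracting, 24 − 12 = 12.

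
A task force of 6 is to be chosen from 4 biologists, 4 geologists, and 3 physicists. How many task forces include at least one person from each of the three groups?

With no constraint there are C(11,6) = 462 possible selections.
Selections missing a whole group: no biologists → C(7,6) = 7; no geologists → C(7,6) = 7; no physicists → C(8,6) = 28.
Add back selections omitting two groups (i.e. drawn from a single group): C(4,6) + C(4,6) + C(3,6) = 0.
By inclusion–exclusion: 462 − 42 + 0 = 420.

420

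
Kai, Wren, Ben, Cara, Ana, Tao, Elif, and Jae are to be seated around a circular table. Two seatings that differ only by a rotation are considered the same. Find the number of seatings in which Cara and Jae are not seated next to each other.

3600

All circular seatings of 8 people number (7)! = 5040.
Those with Cara next to Jae: fuse the pair into one unit and seat 7 units around a circle — 2·(6)! = 1440.
Subtracting, 5040 − 1440 = 3600.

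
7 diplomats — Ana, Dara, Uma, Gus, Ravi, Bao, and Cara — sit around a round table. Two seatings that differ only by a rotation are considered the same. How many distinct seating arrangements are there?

720

Fix one person's seat to break rotational symmetry; the remaining 6 people can be arranged in (6)! = 720 ways.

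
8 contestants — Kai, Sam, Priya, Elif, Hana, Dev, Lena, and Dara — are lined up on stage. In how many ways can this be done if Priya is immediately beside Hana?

10080

Treat {Priya, Hana} as a single unit. There are 7 units to order, and the pair itself can be ordered 2 ways.
That gives 2 × 7! = 2 × 5040 = 10080.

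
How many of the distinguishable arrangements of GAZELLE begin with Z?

With the first slot taken by Z, it remains to arrange the other 6 letters (GAELLE).
Those 6 letters have E appearing twice and L appearing twice, giving (6)!/(2!·2!) = 180.

180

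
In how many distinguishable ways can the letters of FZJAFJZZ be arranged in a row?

Letter multiplicities in FZJAFJZZ: A×1, F×2, J×2, Z×3.
So there are 8! / (3!·2!·2!) = 1680 distinguishable arrangements.

1680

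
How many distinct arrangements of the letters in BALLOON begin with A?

180

With the first slot taken by A, it remains to arrange the other 6 letters (BLLOON).
Those 6 letters have L appearing twice and O appearing twice, giving (6)!/(2!·2!) = 180.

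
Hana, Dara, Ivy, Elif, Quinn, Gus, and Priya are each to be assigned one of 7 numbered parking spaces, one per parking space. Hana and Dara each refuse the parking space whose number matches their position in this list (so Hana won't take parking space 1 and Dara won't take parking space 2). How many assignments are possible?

3720

Let Aᵢ (for i ∈ {1, 2}) be the placements that put person i in their forbidden parking space. Any j of these fix j positions, leaving (7−j)! ways to fill the rest, and there are C(2,j) ways to pick which j.
By inclusion–exclusion, the number of valid placements is Σ_{j=0}^{2} (−1)^j C(2,j)·(7−j)!.
Computing: 5040 − 1440 + 120 = 3720.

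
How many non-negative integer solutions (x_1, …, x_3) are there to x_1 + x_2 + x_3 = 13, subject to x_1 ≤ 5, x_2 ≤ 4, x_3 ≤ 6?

Ignoring the caps, the number of non-negative solutions to x_1+…+x_3 = 13 is C(15,2) = 105.
Subtract solutions that violate a single cap (substitute x_i' = x_i − (cap_i+1)): x_1 ≥ 6 gives C(9,2) = 36; x_2 ≥ 5 gives C(10,2) = 45; x_3 ≥ 7 gives C(8,2) = 28. Together 109.
Add back pairs where two caps are both exceeded: 6 + 1 + 3 = 10.
By inclusion–exclusion the count is 105 − 109 + 10 = 6.

6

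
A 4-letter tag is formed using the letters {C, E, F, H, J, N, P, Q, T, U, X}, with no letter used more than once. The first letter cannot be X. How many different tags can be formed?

7200

The first letter has 11−1 = 10 choices (anything except X).
The remaining 3 letters are filled from the other 10 symbols without repetition: 10 × 9 × 8 = 720.
Total: 10 × 720 = 7200.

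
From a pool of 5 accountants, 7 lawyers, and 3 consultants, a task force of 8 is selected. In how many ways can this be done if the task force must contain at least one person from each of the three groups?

Unrestricted: C(15,8) = 6435 ways to pick any 8 of the 15.
Selections missing a whole group: no accountants → C(10,8) = 45; no lawyers → C(8,8) = 1; no consultants → C(12,8) = 495.
Add back selections omitting two groups (i.e. drawn from a single group): C(5,8) + C(7,8) + C(3,8) = 0.
By inclusion–exclusion: 6435 − 541 + 0 = 5894.

5894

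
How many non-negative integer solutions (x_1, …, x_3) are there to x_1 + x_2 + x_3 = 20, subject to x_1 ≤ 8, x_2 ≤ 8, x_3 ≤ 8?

15

Without the upper bounds there are C(22,2) = 231 ways to split 20 among 3 variables.
Subtract solutions that violate a single cap (substitute x_i' = x_i − (cap_i+1)): x_1 ≥ 9 gives C(13,2) = 78; x_2 ≥ 9 gives C(13,2) = 78; x_3 ≥ 9 gives C(13,2) = 78. Together 234.
Add back pairs where two caps are both exceeded: 6 + 6 + 6 = 18.
By inclusion–exclusion the count is 231 − 234 + 18 = 15.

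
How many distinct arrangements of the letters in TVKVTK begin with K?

30

Fix K in the first position and arrange the remaining 5 letters.
Those 5 letters have T appearing twice and V appearing twice, giving (5)!/(2!·2!) = 30.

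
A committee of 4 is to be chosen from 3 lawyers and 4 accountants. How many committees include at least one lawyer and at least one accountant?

Unrestricted: C(7,4) = 35 ways to pick any 4 of the 7.
Subtract selections that omit an entire group: no lawyers → C(4,4) = 1; no accountants → C(3,4) = 0.
Both groups omitted at once is impossible, so 35 − 1 = 34.

34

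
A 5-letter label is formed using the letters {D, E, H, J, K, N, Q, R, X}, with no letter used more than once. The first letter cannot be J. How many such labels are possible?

13440

The first letter has 9−1 = 8 choices (anything except J).
The remaining 4 letters are filled from the other 8 symbols without repetition: 8 × 7 × 6 × 5 = 1680.
Total: 8 × 1680 = 13440.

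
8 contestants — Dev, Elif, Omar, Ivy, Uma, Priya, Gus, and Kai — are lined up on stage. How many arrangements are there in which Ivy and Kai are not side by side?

Of the 8! = 40320 arrangements, those with Ivy and Kai adjacent number 2 × 7! = 10080 (treat the pair as a block with 2 internal orders).
Complementary counting: 40320 − 10080 = 30240.

30240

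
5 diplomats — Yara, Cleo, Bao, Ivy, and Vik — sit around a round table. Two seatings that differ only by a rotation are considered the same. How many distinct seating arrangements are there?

24

Fix one person's seat to break rotational symmetry; the remaining 4 people can be arranged in (4)! = 24 ways.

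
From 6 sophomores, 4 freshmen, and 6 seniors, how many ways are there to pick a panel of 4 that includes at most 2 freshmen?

1771

Split by how many freshmen are chosen (0 through 2).
Sum: C(4,0)·C(12,4) + C(4,1)·C(12,3) + C(4,2)·C(12,2) = 495 + 880 + 396 = 1771.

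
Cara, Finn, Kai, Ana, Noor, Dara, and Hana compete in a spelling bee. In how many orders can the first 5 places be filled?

There are 7 choices for 1st place, 6 for 2nd, and so on down to 3 for position 5.
That gives 7 × 6 × 5 × 4 × 3 = 2520.

2520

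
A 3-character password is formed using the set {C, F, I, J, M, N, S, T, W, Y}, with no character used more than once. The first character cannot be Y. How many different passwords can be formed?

The first character has 10−1 = 9 choices (anything except Y).
The remaining 2 characters are filled from the other 9 symbols without repetition: 9 × 8 = 72.
Total: 9 × 72 = 648.

648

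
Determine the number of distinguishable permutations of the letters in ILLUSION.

10080

Letter multiplicities in ILLUSION: I×2, L×2, N×1, O×1, S×1, U×1.
The number of distinct arrangements is 8!/(2!·2!) = 40320/4 = 10080.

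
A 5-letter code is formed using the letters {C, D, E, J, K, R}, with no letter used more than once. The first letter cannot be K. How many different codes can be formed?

600

The first letter has 6−1 = 5 choices (anything except K).
The remaining 4 letters are filled from the other 5 symbols without repetition: 5 × 4 × 3 × 2 = 120.
Total: 5 × 120 = 600.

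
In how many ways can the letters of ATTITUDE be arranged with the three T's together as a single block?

Treat the 3 copies of T as a single block. The multiset to arrange is then {TTT, A, D, E, I, U}, 6 items in all.
All 6 items are distinct, so there are (6)! = 720 arrangements.

720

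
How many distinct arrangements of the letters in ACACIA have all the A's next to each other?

Treat the 3 copies of A as a single block. The multiset to arrange is then {AAA, C, C, I}, 4 items in all.
That gives (4)!/(2!) = 12 arrangements.

12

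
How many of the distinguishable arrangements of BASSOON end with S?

Fix S in the last position and arrange the remaining 6 letters.
Those 6 letters have O appearing twice, giving (6)!/(2!) = 360.

360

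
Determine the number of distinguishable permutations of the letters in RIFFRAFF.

The 8 letters of RIFFRAFF have repeats: F appearing 4 times and R appearing twice.
The number of distinct arrangements is 8!/(4!·2!) = 40320/48 = 840.

840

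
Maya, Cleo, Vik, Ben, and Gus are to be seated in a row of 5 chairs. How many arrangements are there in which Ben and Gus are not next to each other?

There are 5! = 120 arrangements in all. If Ben and Gus are adjacent, merging them into one block gives 2·(4)! = 48 arrangements.
Complementary counting: 120 − 48 = 72.

72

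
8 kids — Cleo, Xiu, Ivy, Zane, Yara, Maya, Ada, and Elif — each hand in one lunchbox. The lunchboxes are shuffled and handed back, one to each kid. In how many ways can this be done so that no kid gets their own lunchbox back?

14833

Count assignments avoiding every fixed point. For any j of the 8 kids fixed to their own lunchbox, the other 8−j can be arranged in (8−j)! ways.
By inclusion–exclusion this is Σ_{j=0}^{8} (−1)^j C(8,j)·(8−j)!.
Computing: 40320 − 40320 + 20160 − 6720 + 1680 − 336 + 56 − 8 + 1 = 14833.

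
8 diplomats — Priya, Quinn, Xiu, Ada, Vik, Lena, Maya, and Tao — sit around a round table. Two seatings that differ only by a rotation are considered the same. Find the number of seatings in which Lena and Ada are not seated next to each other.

All circular seatings of 8 people number (7)! = 5040.
Seatings with Lena beside Ada: treat them as a block with 2 internal orders, giving 2 × (6)! = 1440.
Subtracting, 5040 − 1440 = 3600.

3600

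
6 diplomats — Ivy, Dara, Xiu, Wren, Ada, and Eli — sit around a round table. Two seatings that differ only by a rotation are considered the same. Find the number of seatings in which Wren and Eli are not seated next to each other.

Without the restriction there are (5)! = 120 seatings.
Those with Wren next to Eli: fuse the pair into one unit and seat 5 units around a circle — 2·(4)! = 48.
Subtracting, 120 − 48 = 72.

72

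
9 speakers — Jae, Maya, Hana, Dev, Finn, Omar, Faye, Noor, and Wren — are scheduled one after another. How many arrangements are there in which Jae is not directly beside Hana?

282240

There are 9! = 362880 arrangements in all. If Jae and Hana are adjacent, merging them into one block gives 2·(8)! = 80640 arrangements.
Complementary counting: 362880 − 80640 = 282240.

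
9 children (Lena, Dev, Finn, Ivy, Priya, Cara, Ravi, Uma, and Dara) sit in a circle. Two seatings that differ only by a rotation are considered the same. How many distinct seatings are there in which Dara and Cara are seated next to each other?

10080

Treat {Dara, Cara} as one unit (2 internal orders) and seat the resulting 8 units around the table: (7)! circular arrangements.
So 2 × (7)! = 2 × 5040 = 10080.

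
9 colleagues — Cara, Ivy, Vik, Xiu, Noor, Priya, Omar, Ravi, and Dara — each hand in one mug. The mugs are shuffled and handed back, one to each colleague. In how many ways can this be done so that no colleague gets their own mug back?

133496

Count assignments avoiding every fixed point. For any j of the 9 colleagues fixed to their own mug, the other 9−j can be arranged in (9−j)! ways.
By inclusion–exclusion this is Σ_{j=0}^{9} (−1)^j C(9,j)·(9−j)!.
Computing: 362880 − 362880 + 181440 − 60480 + 15120 − 3024 + 504 − 72 + 9 − 1 = 133496.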